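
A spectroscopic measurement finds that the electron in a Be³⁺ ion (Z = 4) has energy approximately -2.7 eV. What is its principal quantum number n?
n = 9

The exact energy levels follow E_n = -13.6057 Z² / n² eV with Z = 4.

The measured value (-2.7 eV) is reported to only 2 significant figures, so we must test candidate n values and see which one matches to that precision.

Candidate energies:
  n = 7:  E = -13.6057 × 4² / 7² = -4.44268 eV
  n = 8:  E = -13.6057 × 4² / 8² = -3.40143 eV
  n = 9:  E = -13.6057 × 4² / 9² = -2.68755 eV  ← matches
  n = 10:  E = -13.6057 × 4² / 10² = -2.17691 eV
  n = 11:  E = -13.6057 × 4² / 11² = -1.79910 eV

Checking against the measurement of -2.7 eV (2 sig figs), only n = 9 agrees:
E_9 = -2.68755 eV, which rounds to -2.7 eV ✓

Therefore n = 9.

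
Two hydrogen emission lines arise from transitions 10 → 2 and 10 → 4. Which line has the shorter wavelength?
10 → 2

Calculate the energy for each transition:

Transition 10 → 2:
ΔE₁ = |E_2 - E_10| = |-13.6057/2² - (-13.6057/10²)|
ΔE₁ = |-3.4014250000 - (-0.1360570000)| = 3.2653680 eV

Transition 10 → 4:
ΔE₂ = |E_4 - E_10| = |-13.6057/4² - (-13.6057/10²)|
ΔE₂ = |-0.8503562500 - (-0.1360570000)| = 0.7142993 eV

Since 3.2653680 eV > 0.7142993 eV, the transition 10 → 2 emits the more energetic photon.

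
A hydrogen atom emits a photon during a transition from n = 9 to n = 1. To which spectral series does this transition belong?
Lyman series

The spectral series in hydrogen are named based on the final (lower) energy level:
- Lyman series: n_final = 1 (ultraviolet)
- Balmer series: n_final = 2 (visible/near-UV)
- Paschen series: n_final = 3 (infrared)
- Brackett series: n_final = 4 (infrared)
- Pfund series: n_final = 5 (far infrared)

Since this transition ends at n = 1, it belongs to the Lyman series.

For reference, this 9 → 1 line has photon energy
ΔE = 13.6057 eV × (1/1² - 1/9²) = 13.437728 eV,
corresponding to wavelength λ = hc/ΔE = 1239.84 eV·nm / 13.437728 eV = 92.2656 nm in the ultraviolet region.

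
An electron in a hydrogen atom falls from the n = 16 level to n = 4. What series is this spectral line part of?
Brackett series

The spectral series in hydrogen are named based on the final (lower) energy level:
- Lyman series: n_final = 1 (ultraviolet)
- Balmer series: n_final = 2 (visible/near-UV)
- Paschen series: n_final = 3 (infrared)
- Brackett series: n_final = 4 (infrared)
- Pfund series: n_final = 5 (far infrared)

Since this transition ends at n = 4, it belongs to the Brackett series.

For reference, this 16 → 4 line has photon energy
ΔE = 13.6057 eV × (1/4² - 1/16²) = 0.79720898438 eV,
corresponding to wavelength λ = hc/ΔE = 1239.84 eV·nm / 0.79720898438 eV = 1555.22582 nm in the infrared region.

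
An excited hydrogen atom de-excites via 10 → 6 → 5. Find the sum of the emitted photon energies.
0.40817 eV

The energy levels of hydrogen are E_n = -13.6057 / n² eV.

First transition (10 → 6):
ΔE₁ = |E_6 - E_10|
ΔE₁ = |-0.37793611111 - (-0.13605700000)| = 0.24187911 eV

Second transition (6 → 5):
ΔE₂ = |E_5 - E_6|
ΔE₂ = |-0.54422800000 - (-0.37793611111)| = 0.16629189 eV

Total energy released:
E_total = ΔE₁ + ΔE₂ = 0.24187911 + 0.16629189 = 0.40817 eV

Note: This equals the direct transition 10 → 5: 0.40817 eV ✓
Energy is conserved regardless of the path taken.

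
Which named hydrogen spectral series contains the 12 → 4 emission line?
Brackett series

The spectral series in hydrogen are named based on the final (lower) energy level:
- Lyman series: n_final = 1 (ultraviolet)
- Balmer series: n_final = 2 (visible/near-UV)
- Paschen series: n_final = 3 (infrared)
- Brackett series: n_final = 4 (infrared)
- Pfund series: n_final = 5 (far infrared)

Since this transition ends at n = 4, it belongs to the Brackett series.

For reference, this 12 → 4 line has photon energy
ΔE = 13.6057 eV × (1/4² - 1/12²) = 0.755872222 eV,
corresponding to wavelength λ = hc/ΔE = 1239.84 eV·nm / 0.755872222 eV = 1640.277 nm in the infrared region.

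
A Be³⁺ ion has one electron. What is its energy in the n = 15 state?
-0.96752 eV

For hydrogen-like ions, the energy levels scale with Z²:
E_n = -13.6057 Z² / n² eV

For Be³⁺ (Z = 4) at n = 15:
E_15 = -13.6057 × 4² / 15²
E_15 = -13.6057 × 16 / 225
E_15 = -217.6912 / 225
E_15 = -0.96752 eV

The energy is 16 times more negative than hydrogen at the same n due to the stronger nuclear charge.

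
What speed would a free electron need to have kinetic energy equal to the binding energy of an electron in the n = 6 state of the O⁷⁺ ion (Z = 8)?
2.917e+06 m/s (or 0.9730% of c)

The binding energy at n = 6 for O⁷⁺ is:
E_6 = -13.6057 × 8²/6² = -24.187911 eV
|E_6| = 24.187911 eV

Convert to Joules:
KE = 24.187911 eV × (1.602177 × 10⁻¹⁹ J/eV) = 3.87533e-18 J

Using KE = ½mv²:
v = √(2·KE/m_e)
v = √(2 × 3.87533e-18 J / 9.10938 × 10⁻³¹ kg)
v = 2.917e+06 m/s

This is approximately 0.9730% the speed of light.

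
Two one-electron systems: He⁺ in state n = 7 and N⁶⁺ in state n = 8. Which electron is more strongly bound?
N⁶⁺ at n = 8 (E = -10.416864 eV)

Using E_n = -13.6057 Z² / n² eV:

He⁺ (Z = 2) at n = 7:
E = -13.6057 × 2² / 7² = -13.6057 × 4 / 49 = -1.110669388 eV

N⁶⁺ (Z = 7) at n = 8:
E = -13.6057 × 7² / 8² = -13.6057 × 49 / 64 = -10.416864063 eV

Since -10.416864063 eV < -1.110669388 eV,
N⁶⁺ at n = 8 is more tightly bound (requires more energy to ionize).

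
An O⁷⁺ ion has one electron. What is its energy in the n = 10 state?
-8.71 eV

For hydrogen-like ions, the energy levels scale with Z²:
E_n = -13.6057 Z² / n² eV

For O⁷⁺ (Z = 8) at n = 10:
E_10 = -13.6057 × 8² / 10²
E_10 = -13.6057 × 64 / 100
E_10 = -870.7648 / 100
E_10 = -8.71 eV

The energy is 64 times more negative than hydrogen at the same n due to the stronger nuclear charge.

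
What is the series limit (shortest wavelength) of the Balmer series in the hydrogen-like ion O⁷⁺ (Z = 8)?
5.69541 nm

The series limit corresponds to the transition from n = ∞ to n = 2.
This is the highest energy (shortest wavelength) transition in the Balmer series.

E_∞ = 0 eV
E_2 = -13.6057 × 8² / 2² = -217.6912000 eV

Energy at series limit:
ΔE = E_∞ - E_2 = 0 - (-217.6912000) = 217.6912000 eV
λ = hc/E = 1239.84 eV·nm / 217.6912000 eV = 5.69541 nm

This energy equals the ionization energy from the n = 2 state of O⁷⁺.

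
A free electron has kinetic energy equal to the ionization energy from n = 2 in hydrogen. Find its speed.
1.0938e+06 m/s (or 0.365% of c)

The binding energy at n = 2 for hydrogen is:
E_2 = -13.6057/2² = -3.4014250 eV
|E_2| = 3.4014250 eV

Convert to Joules:
KE = 3.4014250 eV × (1.602177 × 10⁻¹⁹ J/eV) = 5.449685e-19 J

Using KE = ½mv²:
v = √(2·KE/m_e)
v = √(2 × 5.449685e-19 J / 9.10938 × 10⁻³¹ kg)
v = 1.0938e+06 m/s

This is approximately 0.365% the speed of light.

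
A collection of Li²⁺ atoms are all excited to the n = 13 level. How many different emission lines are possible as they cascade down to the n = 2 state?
66

The electron can occupy levels n = 2, 3, ..., 13 during de-excitation — that is m = 13 - 2 + 1 = 12 distinct levels.

The number of distinct spectral lines equals the number of ways to choose 2 of these m levels (each pair gives one possible emission transition):

Number of lines = m(m-1)/2 = 12×11/2 = 66

These correspond to all possible transitions between the 12 levels:
13 → 12, 13 → 11, 13 → 10, 13 → 9, 13 → 8, 13 → 7, 13 → 6, 13 → 5...

Each transition produces a photon with a unique energy (and thus wavelength). This count does not depend on Z.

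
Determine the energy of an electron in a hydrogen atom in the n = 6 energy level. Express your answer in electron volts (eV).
-0.378 eV

The energy levels of a hydrogen-like atom are given by:
E_n = -13.6057 eV / n²

For n = 6:
E_6 = -13.6057 eV / 6²
E_6 = -13.6057 eV / 36
E_6 = -0.378 eV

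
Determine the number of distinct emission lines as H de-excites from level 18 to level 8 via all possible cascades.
55

The electron can occupy levels n = 8, 9, ..., 18 during de-excitation — that is m = 18 - 8 + 1 = 11 distinct levels.

The number of distinct spectral lines equals the number of ways to choose 2 of these m levels (each pair gives one possible emission transition):

Number of lines = m(m-1)/2 = 11×10/2 = 55

These correspond to all possible transitions between the 11 levels:
18 → 17, 18 → 16, 18 → 15, 18 → 14, 18 → 13, 18 → 12, 18 → 11, 18 → 10...

Each transition produces a photon with a unique energy (and thus wavelength). This count does not depend on Z.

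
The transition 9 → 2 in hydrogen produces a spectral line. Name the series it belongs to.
Balmer series

The spectral series in hydrogen are named based on the final (lower) energy level:
- Lyman series: n_final = 1 (ultraviolet)
- Balmer series: n_final = 2 (visible/near-UV)
- Paschen series: n_final = 3 (infrared)
- Brackett series: n_final = 4 (infrared)
- Pfund series: n_final = 5 (far infrared)

Since this transition ends at n = 2, it belongs to the Balmer series.

For reference, this 9 → 2 line has photon energy
ΔE = 13.6057 eV × (1/2² - 1/9²) = 3.233453395 eV,
corresponding to wavelength λ = hc/ΔE = 1239.84 eV·nm / 3.233453395 eV = 383.44143 nm in the visible/near-UV region.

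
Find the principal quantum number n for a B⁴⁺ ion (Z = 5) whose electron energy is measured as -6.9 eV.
n = 7

The exact energy levels follow E_n = -13.6057 Z² / n² eV with Z = 5.

The measured value (-6.9 eV) is reported to only 2 significant figures, so we must test candidate n values and see which one matches to that precision.

Candidate energies:
  n = 5:  E = -13.6057 × 5² / 5² = -13.60570 eV
  n = 6:  E = -13.6057 × 5² / 6² = -9.44840 eV
  n = 7:  E = -13.6057 × 5² / 7² = -6.94168 eV  ← matches
  n = 8:  E = -13.6057 × 5² / 8² = -5.31473 eV
  n = 9:  E = -13.6057 × 5² / 9² = -4.19929 eV

Checking against the measurement of -6.9 eV (2 sig figs), only n = 7 agrees:
E_7 = -6.94168 eV, which rounds to -6.9 eV ✓

Therefore n = 7.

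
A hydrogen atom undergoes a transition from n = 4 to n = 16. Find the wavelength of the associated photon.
1555.23 nm

First, find the transition energy using E_n = -13.6057 / n² eV:
E_4 = -13.6057 / 4² = -0.85035625 eV
E_16 = -13.6057 / 16² = -0.05314727 eV

Photon energy: |ΔE| = |E_16 - E_4| = 0.79720898 eV

Convert to wavelength using E = hc/λ with hc = 1239.84 eV·nm:
λ = hc/E = 1239.84 eV·nm / 0.79720898 eV
λ = 1555.23 nm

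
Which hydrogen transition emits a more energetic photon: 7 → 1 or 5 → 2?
7 → 1

Calculate the energy for each transition:

Transition 7 → 1:
ΔE₁ = |E_1 - E_7| = |-13.6057/1² - (-13.6057/7²)|
ΔE₁ = |-13.6057000000 - (-0.2776673469)| = 13.3280327 eV

Transition 5 → 2:
ΔE₂ = |E_2 - E_5| = |-13.6057/2² - (-13.6057/5²)|
ΔE₂ = |-3.4014250000 - (-0.5442280000)| = 2.8571970 eV

Since 13.3280327 eV > 2.8571970 eV, the transition 7 → 1 emits the more energetic photon.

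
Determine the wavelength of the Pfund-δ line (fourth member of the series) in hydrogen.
3295.20 nm

The lines of a series are numbered from the longest wavelength (smallest ΔE) outward; the fourth line is the transition from n = n_f + 4 to n_f.
The Pfund series has all transitions ending at n_f = 5.

For H, the fourth line (δ-line) is the jump from n = 9 to n = 5:
E_9 = -13.6057 / 9² = -0.16797160 eV
E_5 = -13.6057 / 5² = -0.54422800 eV
ΔE = E_9 - E_5 = 0.37625640 eV

λ = hc/E = 1239.84 eV·nm / 0.37625640 eV
λ = 3295.20 nm

This is the δ-line of the Pfund series in H.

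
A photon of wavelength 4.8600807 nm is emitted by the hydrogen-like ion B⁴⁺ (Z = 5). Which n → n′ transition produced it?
n = 2 → n = 1

First, find the photon energy from the wavelength (hc = 1239.84 eV·nm):
E = hc/λ = 1239.84 eV·nm / 4.8600807 nm = 255.10688 eV

The energy levels of B⁴⁺ satisfy E_n = -13.6057 × 5² / n² eV, so an emission n_i → n_f releases
ΔE = 13.6057 × 5² × (1/n_f² − 1/n_i²) eV.

Setting ΔE equal to the photon energy:
1/n_f² − 1/n_i² = 255.10688 / (13.6057 × 5²) = 0.75000001

Since 1/n_i² must be positive, we need 1/n_f² > 0.75000001, i.e. n_f ≤ 1. For each allowed n_f, solve n_i = (1/n_f² − 0.75000001)^(−1/2) and check whether it is a whole number:
  n_f = 1: 1/n_i² = 1.00000000 − 0.75000001 = 0.24999999 → n_i = 2.000  → integer, n_i = 2 ✓

Only n_f = 1 gives an integer upper level, n_i = 2.

The transition is from n = 2 to n = 1 (emission).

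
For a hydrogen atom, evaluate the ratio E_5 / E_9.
3.24000

Using E_n = -13.6057 Z² / n² eV with Z = 1:

E_5 = -13.6057 / 5² = -13.6057 / 25 = -0.54422800000 eV
E_9 = -13.6057 / 9² = -13.6057 / 81 = -0.16797160494 eV

The ratio is:
E_5/E_9 = (-0.54422800000) / (-0.16797160494)
E_5/E_9 = (-13.6057/25) / (-13.6057/81)
E_5/E_9 = 81/25
E_5/E_9 = 3.24000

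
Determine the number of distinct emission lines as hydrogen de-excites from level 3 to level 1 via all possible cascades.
3

The electron can occupy levels n = 1, 2, ..., 3 during de-excitation — that is m = 3 - 1 + 1 = 3 distinct levels.

The number of distinct spectral lines equals the number of ways to choose 2 of these m levels (each pair gives one possible emission transition):

Number of lines = m(m-1)/2 = 3×2/2 = 3

These correspond to all possible transitions between the 3 levels:
3 → 2, 3 → 1, 2 → 1

Each transition produces a photon with a unique energy (and thus wavelength). This count does not depend on Z.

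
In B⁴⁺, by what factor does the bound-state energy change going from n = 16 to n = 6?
7.11

Using E_n = -13.6057 Z² / n² eV with Z = 5:

E_6 = -13.6057 × 5² / 6² = -340.1425 / 36 = -9.44840278 eV
E_16 = -13.6057 × 5² / 16² = -340.1425 / 256 = -1.32868164 eV

The ratio is:
E_6/E_16 = (-9.44840278) / (-1.32868164)
E_6/E_16 = (-340.1425/36) / (-340.1425/256)
E_6/E_16 = 256/36
E_6/E_16 = 7.11
(Note: the Z² factors cancel in the ratio.)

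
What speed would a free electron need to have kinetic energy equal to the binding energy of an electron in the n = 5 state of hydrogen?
4.37539e+05 m/s (or 0.146% of c)

The binding energy at n = 5 for hydrogen is:
E_5 = -13.6057/5² = -0.544228000 eV
|E_5| = 0.544228000 eV

Convert to Joules:
KE = 0.544228000 eV × (1.602177 × 10⁻¹⁹ J/eV) = 8.7194958e-20 J

Using KE = ½mv²:
v = √(2·KE/m_e)
v = √(2 × 8.7194958e-20 J / 9.10938 × 10⁻³¹ kg)
v = 4.37539e+05 m/s

This is approximately 0.146% the speed of light.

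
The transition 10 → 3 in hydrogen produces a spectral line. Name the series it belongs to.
Paschen series

The spectral series in hydrogen are named based on the final (lower) energy level:
- Lyman series: n_final = 1 (ultraviolet)
- Balmer series: n_final = 2 (visible/near-UV)
- Paschen series: n_final = 3 (infrared)
- Brackett series: n_final = 4 (infrared)
- Pfund series: n_final = 5 (far infrared)

Since this transition ends at n = 3, it belongs to the Paschen series.

For reference, this 10 → 3 line has photon energy
ΔE = 13.6057 eV × (1/3² - 1/10²) = 1.375687444 eV,
corresponding to wavelength λ = hc/ΔE = 1239.84 eV·nm / 1.375687444 eV = 901.25123 nm in the infrared region.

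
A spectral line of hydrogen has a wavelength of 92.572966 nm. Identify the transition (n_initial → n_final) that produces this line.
n = 8 → n = 1

First, find the photon energy from the wavelength (hc = 1239.84 eV·nm):
E = hc/λ = 1239.84 eV·nm / 92.572966 nm = 13.393111 eV

The energy levels of hydrogen satisfy E_n = -13.6057 / n² eV, so an emission n_i → n_f releases
ΔE = 13.6057 × (1/n_f² − 1/n_i²) eV.

Setting ΔE equal to the photon energy:
1/n_f² − 1/n_i² = 13.393111 / 13.6057 = 0.98437500

Since 1/n_i² must be positive, we need 1/n_f² > 0.98437500, i.e. n_f ≤ 1. For each allowed n_f, solve n_i = (1/n_f² − 0.98437500)^(−1/2) and check whether it is a whole number:
  n_f = 1: 1/n_i² = 1.00000000 − 0.98437500 = 0.01562500 → n_i = 8.000  → integer, n_i = 8 ✓

Only n_f = 1 gives an integer upper level, n_i = 8.

The transition is from n = 8 to n = 1 (emission).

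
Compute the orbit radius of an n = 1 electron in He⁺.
0.0265 nm (or 0.2646 Å)

The Bohr radius formula is:
r_n = n² a₀ / Z

where a₀ = 0.0529177 nm is the Bohr radius.

For He⁺ (Z = 2) at n = 1:
r_1 = 1² × 0.0529177 nm / 2
r_1 = 1 × 0.0529177 nm / 2
r_1 = 0.05292 nm / 2
r_1 = 0.0265 nm

The electron orbits at approximately 0.0265 nm from the nucleus.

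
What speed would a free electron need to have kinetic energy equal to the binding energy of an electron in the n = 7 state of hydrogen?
3.1253e+05 m/s (or 0.10425% of c)

The binding energy at n = 7 for hydrogen is:
E_7 = -13.6057/7² = -0.27766735 eV
|E_7| = 0.27766735 eV

Convert to Joules:
KE = 0.27766735 eV × (1.602177 × 10⁻¹⁹ J/eV) = 4.448722e-20 J

Using KE = ½mv²:
v = √(2·KE/m_e)
v = √(2 × 4.448722e-20 J / 9.10938 × 10⁻³¹ kg)
v = 3.1253e+05 m/s

This is approximately 0.10425% the speed of light.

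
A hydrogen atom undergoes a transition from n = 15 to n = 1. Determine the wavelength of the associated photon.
91.5333 nm

First, find the transition energy using E_n = -13.6057 / n² eV:
E_15 = -13.6057 / 15² = -0.060470 eV
E_1 = -13.6057 / 1² = -13.605700 eV

Photon energy: |ΔE| = |E_1 - E_15| = 13.545230 eV

Convert to wavelength using E = hc/λ with hc = 1239.84 eV·nm:
λ = hc/E = 1239.84 eV·nm / 13.545230 eV
λ = 91.5333 nm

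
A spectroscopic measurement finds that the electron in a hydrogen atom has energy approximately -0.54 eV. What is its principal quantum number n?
n = 5

The exact energy levels follow E_n = -13.6057 eV / n².

The measured value (-0.54 eV) is reported to only 2 significant figures, so we must test candidate n values and see which one matches to that precision.

Candidate energies:
  n = 3:  E = -13.6057/3² = -1.51174 eV
  n = 4:  E = -13.6057/4² = -0.85036 eV
  n = 5:  E = -13.6057/5² = -0.54423 eV  ← matches
  n = 6:  E = -13.6057/6² = -0.37794 eV
  n = 7:  E = -13.6057/7² = -0.27767 eV

Checking against the measurement of -0.54 eV (2 sig figs), only n = 5 agrees:
E_5 = -0.54423 eV, which rounds to -0.54 eV ✓

Therefore n = 5.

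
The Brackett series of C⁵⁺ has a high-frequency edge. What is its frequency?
7.40215e+15 Hz

The series limit corresponds to the transition from n = ∞ to n = 4.
This is the highest energy (shortest wavelength) transition in the Brackett series.

E_∞ = 0 eV
E_4 = -13.6057 × 6² / 4² = -30.61282500 eV

Energy at series limit:
ΔE = E_∞ - E_4 = 0 - (-30.61282500) = 30.61282500 eV
E = 30.61282500 eV × (1.602177 × 10⁻¹⁹ J/eV) = 4.9047164e-18 J
f = E/h = 4.9047164e-18 J / (6.62607 × 10⁻³⁴ J·s) = 7.40215e+15 Hz

This energy equals the ionization energy from the n = 4 state of C⁵⁺.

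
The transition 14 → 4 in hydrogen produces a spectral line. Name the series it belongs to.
Brackett series

The spectral series in hydrogen are named based on the final (lower) energy level:
- Lyman series: n_final = 1 (ultraviolet)
- Balmer series: n_final = 2 (visible/near-UV)
- Paschen series: n_final = 3 (infrared)
- Brackett series: n_final = 4 (infrared)
- Pfund series: n_final = 5 (far infrared)

Since this transition ends at n = 4, it belongs to the Brackett series.

For reference, this 14 → 4 line has photon energy
ΔE = 13.6057 eV × (1/4² - 1/14²) = 0.78093941327 eV,
corresponding to wavelength λ = hc/ΔE = 1239.84 eV·nm / 0.78093941327 eV = 1587.62636 nm in the infrared region.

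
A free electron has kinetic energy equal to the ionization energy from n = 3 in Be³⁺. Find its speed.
2.9169e+06 m/s (or 0.9730% of c)

The binding energy at n = 3 for Be³⁺ is:
E_3 = -13.6057 × 4²/3² = -24.187911 eV
|E_3| = 24.187911 eV

Convert to Joules:
KE = 24.187911 eV × (1.602177 × 10⁻¹⁹ J/eV) = 3.875331e-18 J

Using KE = ½mv²:
v = √(2·KE/m_e)
v = √(2 × 3.875331e-18 J / 9.10938 × 10⁻³¹ kg)
v = 2.9169e+06 m/s

This is approximately 0.9730% the speed of light.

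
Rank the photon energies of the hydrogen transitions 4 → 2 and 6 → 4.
4 → 2

Calculate the energy for each transition:

Transition 4 → 2:
ΔE₁ = |E_2 - E_4| = |-13.6057/2² - (-13.6057/4²)|
ΔE₁ = |-3.40142500000 - (-0.85035625000)| = 2.55106875 eV

Transition 6 → 4:
ΔE₂ = |E_4 - E_6| = |-13.6057/4² - (-13.6057/6²)|
ΔE₂ = |-0.85035625000 - (-0.37793611111)| = 0.47242014 eV

Since 2.55106875 eV > 0.47242014 eV, the transition 4 → 2 emits the more energetic photon.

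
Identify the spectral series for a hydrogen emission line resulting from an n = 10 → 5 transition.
Pfund series

The spectral series in hydrogen are named based on the final (lower) energy level:
- Lyman series: n_final = 1 (ultraviolet)
- Balmer series: n_final = 2 (visible/near-UV)
- Paschen series: n_final = 3 (infrared)
- Brackett series: n_final = 4 (infrared)
- Pfund series: n_final = 5 (far infrared)

Since this transition ends at n = 5, it belongs to the Pfund series.

For reference, this 10 → 5 line has photon energy
ΔE = 13.6057 eV × (1/5² - 1/10²) = 0.40817100000 eV,
corresponding to wavelength λ = hc/ΔE = 1239.84 eV·nm / 0.40817100000 eV = 3037.55044 nm in the far infrared region.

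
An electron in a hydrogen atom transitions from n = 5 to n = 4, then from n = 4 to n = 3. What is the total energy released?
0.967516 eV

The energy levels of hydrogen are E_n = -13.6057 / n² eV.

First transition (5 → 4):
ΔE₁ = |E_4 - E_5|
ΔE₁ = |-0.850356250000 - (-0.544228000000)| = 0.306128250 eV

Second transition (4 → 3):
ΔE₂ = |E_3 - E_4|
ΔE₂ = |-1.511744444444 - (-0.850356250000)| = 0.661388194 eV

Total energy released:
E_total = ΔE₁ + ΔE₂ = 0.306128250 + 0.661388194 = 0.967516 eV

Note: This equals the direct transition 5 → 3: 0.967516 eV ✓
Energy is conserved regardless of the path taken.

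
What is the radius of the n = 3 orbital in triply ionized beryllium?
0.1191 nm (or 1.1907 Å)

The Bohr radius formula is:
r_n = n² a₀ / Z

where a₀ = 0.0529177 nm is the Bohr radius.

For Be³⁺ (Z = 4) at n = 3:
r_3 = 3² × 0.0529177 nm / 4
r_3 = 9 × 0.0529177 nm / 4
r_3 = 0.47626 nm / 4
r_3 = 0.1191 nm

The electron orbits at approximately 0.1191 nm from the nucleus.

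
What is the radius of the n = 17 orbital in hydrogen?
15.293221 nm (or 152.932214 Å)

The Bohr radius formula is:
r_n = n² a₀ / Z

where a₀ = 0.052917721 nm is the Bohr radius.

For H (Z = 1) at n = 17:
r_17 = 17² × 0.052917721 nm / 1
r_17 = 289 × 0.052917721 nm / 1
r_17 = 15.2932214 nm / 1
r_17 = 15.293221 nm

The electron orbits at approximately 15.293221 nm from the nucleus.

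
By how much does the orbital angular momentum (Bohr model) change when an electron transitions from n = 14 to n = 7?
7.38e-34 J·s (or 7ℏ)

In the Bohr model, L_n = nℏ where ℏ = 1.0546e-34 J·s.

L_14 = 14ℏ = 1.4764e-33 J·s
L_7 = 7ℏ = 7.3822e-34 J·s

ΔL = L_14 - L_7 = (14 - 7)ℏ = 7ℏ
ΔL = 7 × 1.0546e-34 J·s = 7.38e-34 J·s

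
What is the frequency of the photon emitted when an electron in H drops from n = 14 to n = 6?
7.46e+13 Hz

First, find the transition energy:
E_14 = -13.6057 / 14² = -0.069417 eV
E_6 = -13.6057 / 6² = -0.377936 eV
|ΔE| = |E_6 - E_14| = 0.308519 eV

Convert to Joules: E = 0.308519 eV × (1.602177 × 10⁻¹⁹ J/eV) = 4.9430e-20 J

Using E = hf:
f = E/h = 4.9430e-20 J / (6.62607 × 10⁻³⁴ J·s)
f = 7.46e+13 Hz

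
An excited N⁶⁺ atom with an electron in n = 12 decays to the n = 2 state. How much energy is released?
162.0401 eV

The energy levels are E_n = -13.6057 Z² eV / n².

Energy at n = 12: E_12 = -13.6057 × 7² / 12² = -4.6297174 eV
Energy at n = 2: E_2 = -13.6057 × 7² / 2² = -166.6698250 eV

For emission (electron falling to lower state), the photon energy is:
E_photon = E_12 - E_2 = |-4.6297174 - (-166.6698250)|
E_photon = 162.0401 eV

This energy is carried away by the emitted photon.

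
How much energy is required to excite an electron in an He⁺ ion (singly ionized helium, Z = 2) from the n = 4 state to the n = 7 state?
2.29 eV

The energy levels of a hydrogen-like atom are E_n = -13.6057 Z² eV / n².

Energy at n = 4: E_4 = -13.6057 × 2² / 4² = -3.40143 eV
Energy at n = 7: E_7 = -13.6057 × 2² / 7² = -1.11067 eV

The excitation energy is the difference:
ΔE = E_7 - E_4
ΔE = -1.11067 - (-3.40143)
ΔE = 2.29 eV

Since this is positive, energy must be absorbed (photon absorption).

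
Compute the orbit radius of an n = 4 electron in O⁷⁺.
0.1058 nm (or 1.0584 Å)

The Bohr radius formula is:
r_n = n² a₀ / Z

where a₀ = 0.0529177 nm is the Bohr radius.

For O⁷⁺ (Z = 8) at n = 4:
r_4 = 4² × 0.0529177 nm / 8
r_4 = 16 × 0.0529177 nm / 8
r_4 = 0.84668 nm / 8
r_4 = 0.1058 nm

The electron orbits at approximately 0.1058 nm from the nucleus.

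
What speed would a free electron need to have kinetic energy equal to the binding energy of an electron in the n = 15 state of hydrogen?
1.45846e+05 m/s (or 0.04865% of c)

The binding energy at n = 15 for hydrogen is:
E_15 = -13.6057/15² = -0.0604697778 eV
|E_15| = 0.0604697778 eV

Convert to Joules:
KE = 0.0604697778 eV × (1.602177 × 10⁻¹⁹ J/eV) = 9.6883287e-21 J

Using KE = ½mv²:
v = √(2·KE/m_e)
v = √(2 × 9.6883287e-21 J / 9.10938 × 10⁻³¹ kg)
v = 1.45846e+05 m/s

This is approximately 0.04865% the speed of light.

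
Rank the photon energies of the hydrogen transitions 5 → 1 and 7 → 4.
5 → 1

Calculate the energy for each transition:

Transition 5 → 1:
ΔE₁ = |E_1 - E_5| = |-13.6057/1² - (-13.6057/5²)|
ΔE₁ = |-13.605700000 - (-0.544228000)| = 13.061472 eV

Transition 7 → 4:
ΔE₂ = |E_4 - E_7| = |-13.6057/4² - (-13.6057/7²)|
ΔE₂ = |-0.850356250 - (-0.277667347)| = 0.572689 eV

Since 13.061472 eV > 0.572689 eV, the transition 5 → 1 emits the more energetic photon.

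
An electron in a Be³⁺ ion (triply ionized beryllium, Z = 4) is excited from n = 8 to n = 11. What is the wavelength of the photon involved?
773.776 nm

First, find the transition energy using E_n = -13.6057 Z² / n² eV:
E_8 = -13.6057 × 4² / 8² = -3.4014250 eV
E_11 = -13.6057 × 4² / 11² = -1.7991008 eV

Photon energy: |ΔE| = |E_11 - E_8| = 1.6023242 eV

Convert to wavelength using E = hc/λ with hc = 1239.84 eV·nm:
λ = hc/E = 1239.84 eV·nm / 1.6023242 eV
λ = 773.776 nm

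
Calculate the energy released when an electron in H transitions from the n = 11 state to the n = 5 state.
0.4318 eV

The energy levels are E_n = -13.6057 eV / n².

Energy at n = 11: E_11 = -13.6057 / 11² = -0.1124438 eV
Energy at n = 5: E_5 = -13.6057 / 5² = -0.5442280 eV

For emission (electron falling to lower state), the photon energy is:
E_photon = E_11 - E_5 = |-0.1124438 - (-0.5442280)|
E_photon = 0.4318 eV

This energy is carried away by the emitted photon.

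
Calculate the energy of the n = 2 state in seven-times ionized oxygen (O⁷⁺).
-217.691200 eV

For hydrogen-like ions, the energy levels scale with Z²:
E_n = -13.6057 Z² / n² eV

For O⁷⁺ (Z = 8) at n = 2:
E_2 = -13.6057 × 8² / 2²
E_2 = -13.6057 × 64 / 4
E_2 = -870.7648 / 4
E_2 = -217.691200 eV

The energy is 64 times more negative than hydrogen at the same n due to the stronger nuclear charge.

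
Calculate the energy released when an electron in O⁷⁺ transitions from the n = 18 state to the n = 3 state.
94.064099 eV

The energy levels are E_n = -13.6057 Z² eV / n².

Energy at n = 18: E_18 = -13.6057 × 8² / 18² = -2.687545679 eV
Energy at n = 3: E_3 = -13.6057 × 8² / 3² = -96.751644444 eV

For emission (electron falling to lower state), the photon energy is:
E_photon = E_18 - E_3 = |-2.687545679 - (-96.751644444)|
E_photon = 94.064099 eV

This energy is carried away by the emitted photon.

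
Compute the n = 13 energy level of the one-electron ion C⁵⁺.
-2.8983 eV

For hydrogen-like ions, the energy levels scale with Z²:
E_n = -13.6057 Z² / n² eV

For C⁵⁺ (Z = 6) at n = 13:
E_13 = -13.6057 × 6² / 13²
E_13 = -13.6057 × 36 / 169
E_13 = -489.8052 / 169
E_13 = -2.8983 eV

The energy is 36 times more negative than hydrogen at the same n due to the stronger nuclear charge.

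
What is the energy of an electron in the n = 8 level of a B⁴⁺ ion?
-5.31473 eV

For hydrogen-like ions, the energy levels scale with Z²:
E_n = -13.6057 Z² / n² eV

For B⁴⁺ (Z = 5) at n = 8:
E_8 = -13.6057 × 5² / 8²
E_8 = -13.6057 × 25 / 64
E_8 = -340.1425 / 64
E_8 = -5.31473 eV

The energy is 25 times more negative than hydrogen at the same n due to the stronger nuclear charge.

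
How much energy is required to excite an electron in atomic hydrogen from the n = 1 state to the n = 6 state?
13.228 eV

The energy levels of a hydrogen-like atom are E_n = -13.6057 eV / n².

Energy at n = 1: E_1 = -13.6057 / 1² = -13.605700 eV
Energy at n = 6: E_6 = -13.6057 / 6² = -0.377936 eV

The excitation energy is the difference:
ΔE = E_6 - E_1
ΔE = -0.377936 - (-13.605700)
ΔE = 13.228 eV

Since this is positive, energy must be absorbed (photon absorption).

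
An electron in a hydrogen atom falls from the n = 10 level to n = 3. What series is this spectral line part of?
Paschen series

The spectral series in hydrogen are named based on the final (lower) energy level:
- Lyman series: n_final = 1 (ultraviolet)
- Balmer series: n_final = 2 (visible/near-UV)
- Paschen series: n_final = 3 (infrared)
- Brackett series: n_final = 4 (infrared)
- Pfund series: n_final = 5 (far infrared)

Since this transition ends at n = 3, it belongs to the Paschen series.

For reference, this 10 → 3 line has photon energy
ΔE = 13.6057 eV × (1/3² - 1/10²) = 1.37568744 eV,
corresponding to wavelength λ = hc/ΔE = 1239.84 eV·nm / 1.37568744 eV = 901.2512 nm in the infrared region.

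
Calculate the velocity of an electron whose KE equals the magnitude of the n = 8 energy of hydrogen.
2.735e+05 m/s (or 0.09% of c)

The binding energy at n = 8 for hydrogen is:
E_8 = -13.6057/8² = -0.2125891 eV
|E_8| = 0.2125891 eV

Convert to Joules:
KE = 0.2125891 eV × (1.602177 × 10⁻¹⁹ J/eV) = 3.40605e-20 J

Using KE = ½mv²:
v = √(2·KE/m_e)
v = √(2 × 3.40605e-20 J / 9.10938 × 10⁻³¹ kg)
v = 2.735e+05 m/s

This is approximately 0.09% the speed of light.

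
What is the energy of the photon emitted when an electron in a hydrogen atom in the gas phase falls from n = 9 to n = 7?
0.11 eV

The energy levels are E_n = -13.6057 eV / n².

Energy at n = 9: E_9 = -13.6057 / 9² = -0.16797 eV
Energy at n = 7: E_7 = -13.6057 / 7² = -0.27767 eV

For emission (electron falling to lower state), the photon energy is:
E_photon = E_9 - E_7 = |-0.16797 - (-0.27767)|
E_photon = 0.11 eV

This energy is carried away by the emitted photon.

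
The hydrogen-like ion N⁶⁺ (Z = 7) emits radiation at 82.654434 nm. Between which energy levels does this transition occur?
n = 5 → n = 4

First, find the photon energy from the wavelength (hc = 1239.84 eV·nm):
E = hc/λ = 1239.84 eV·nm / 82.654434 nm = 15.000284 eV

The energy levels of N⁶⁺ satisfy E_n = -13.6057 × 7² / n² eV, so an emission n_i → n_f releases
ΔE = 13.6057 × 7² × (1/n_f² − 1/n_i²) eV.

Setting ΔE equal to the photon energy:
1/n_f² − 1/n_i² = 15.000284 / (13.6057 × 7²) = 0.022500000

Since 1/n_i² must be positive, we need 1/n_f² > 0.022500000, i.e. n_f ≤ 6. For each allowed n_f, solve n_i = (1/n_f² − 0.022500000)^(−1/2) and check whether it is a whole number:
  n_f = 1: 1/n_i² = 1.000000000 − 0.022500000 = 0.977500000 → n_i = 1.011  (not an integer) ✗
  n_f = 2: 1/n_i² = 0.250000000 − 0.022500000 = 0.227500000 → n_i = 2.097  (not an integer) ✗
  n_f = 3: 1/n_i² = 0.111111111 − 0.022500000 = 0.088611111 → n_i = 3.359  (not an integer) ✗
  n_f = 4: 1/n_i² = 0.062500000 − 0.022500000 = 0.040000000 → n_i = 5.000  → integer, n_i = 5 ✓
  n_f = 5: 1/n_i² = 0.040000000 − 0.022500000 = 0.017500000 → n_i = 7.559  (not an integer) ✗
  n_f = 6: 1/n_i² = 0.027777778 − 0.022500000 = 0.005277778 → n_i = 13.765  (not an integer) ✗

Only n_f = 4 gives an integer upper level, n_i = 5.

The transition is from n = 5 to n = 4 (emission).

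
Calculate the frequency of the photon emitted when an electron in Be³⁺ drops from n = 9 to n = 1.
5.199e+16 Hz

First, find the transition energy:
E_9 = -13.6057 × 4² / 9² = -2.68755 eV
E_1 = -13.6057 × 4² / 1² = -217.69120 eV
|ΔE| = |E_1 - E_9| = 215.00365 eV

Convert to Joules: E = 215.00365 eV × (1.602177 × 10⁻¹⁹ J/eV) = 3.44474e-17 J

Using E = hf:
f = E/h = 3.44474e-17 J / (6.62607 × 10⁻³⁴ J·s)
f = 5.199e+16 Hz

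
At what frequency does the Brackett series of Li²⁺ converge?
1.8505e+15 Hz

The series limit corresponds to the transition from n = ∞ to n = 4.
This is the highest energy (shortest wavelength) transition in the Brackett series.

E_∞ = 0 eV
E_4 = -13.6057 × 3² / 4² = -7.6532063 eV

Energy at series limit:
ΔE = E_∞ - E_4 = 0 - (-7.6532063) = 7.6532063 eV
E = 7.6532063 eV × (1.602177 × 10⁻¹⁹ J/eV) = 1.226179e-18 J
f = E/h = 1.226179e-18 J / (6.62607 × 10⁻³⁴ J·s) = 1.8505e+15 Hz

This energy equals the ionization energy from the n = 4 state of Li²⁺.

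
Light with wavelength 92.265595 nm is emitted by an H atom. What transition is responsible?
n = 9 → n = 1

First, find the photon energy from the wavelength (hc = 1239.84 eV·nm):
E = hc/λ = 1239.84 eV·nm / 92.265595 nm = 13.437728 eV

The energy levels of hydrogen satisfy E_n = -13.6057 / n² eV, so an emission n_i → n_f releases
ΔE = 13.6057 × (1/n_f² − 1/n_i²) eV.

Setting ΔE equal to the photon energy:
1/n_f² − 1/n_i² = 13.437728 / 13.6057 = 0.98765429

Since 1/n_i² must be positive, we need 1/n_f² > 0.98765429, i.e. n_f ≤ 1. For each allowed n_f, solve n_i = (1/n_f² − 0.98765429)^(−1/2) and check whether it is a whole number:
  n_f = 1: 1/n_i² = 1.00000000 − 0.98765429 = 0.01234571 → n_i = 9.000  → integer, n_i = 9 ✓

Only n_f = 1 gives an integer upper level, n_i = 9.

The transition is from n = 9 to n = 1 (emission).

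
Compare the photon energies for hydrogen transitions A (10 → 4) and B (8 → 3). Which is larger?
8 → 3

Calculate the energy for each transition:

Transition 10 → 4:
ΔE₁ = |E_4 - E_10| = |-13.6057/4² - (-13.6057/10²)|
ΔE₁ = |-0.85035625000 - (-0.13605700000)| = 0.71429925 eV

Transition 8 → 3:
ΔE₂ = |E_3 - E_8| = |-13.6057/3² - (-13.6057/8²)|
ΔE₂ = |-1.51174444444 - (-0.21258906250)| = 1.29915538 eV

Since 1.29915538 eV > 0.71429925 eV, the transition 8 → 3 emits the more energetic photon.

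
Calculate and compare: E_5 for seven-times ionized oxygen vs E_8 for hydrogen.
O⁷⁺ at n = 5 (E = -34.830592 eV)

Using E_n = -13.6057 Z² / n² eV:

O⁷⁺ (Z = 8) at n = 5:
E = -13.6057 × 8² / 5² = -13.6057 × 64 / 25 = -34.830592000 eV

H (Z = 1) at n = 8:
E = -13.6057 × 1² / 8² = -13.6057 × 1 / 64 = -0.212589063 eV

Since -34.830592000 eV < -0.212589063 eV,
O⁷⁺ at n = 5 is more tightly bound (requires more energy to ionize).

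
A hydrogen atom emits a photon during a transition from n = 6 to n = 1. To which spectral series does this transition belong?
Lyman series

The spectral series in hydrogen are named based on the final (lower) energy level:
- Lyman series: n_final = 1 (ultraviolet)
- Balmer series: n_final = 2 (visible/near-UV)
- Paschen series: n_final = 3 (infrared)
- Brackett series: n_final = 4 (infrared)
- Pfund series: n_final = 5 (far infrared)

Since this transition ends at n = 1, it belongs to the Lyman series.

For reference, this 6 → 1 line has photon energy
ΔE = 13.6057 eV × (1/1² - 1/6²) = 13.2277639 eV,
corresponding to wavelength λ = hc/ΔE = 1239.84 eV·nm / 13.2277639 eV = 93.73013 nm in the ultraviolet region.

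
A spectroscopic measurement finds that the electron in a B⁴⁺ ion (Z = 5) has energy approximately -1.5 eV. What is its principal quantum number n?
n = 15

The exact energy levels follow E_n = -13.6057 Z² / n² eV with Z = 5.

The measured value (-1.5 eV) is reported to only 2 significant figures, so we must test candidate n values and see which one matches to that precision.

Candidate energies:
  n = 13:  E = -13.6057 × 5² / 13² = -2.01268 eV
  n = 14:  E = -13.6057 × 5² / 14² = -1.73542 eV
  n = 15:  E = -13.6057 × 5² / 15² = -1.51174 eV  ← matches
  n = 16:  E = -13.6057 × 5² / 16² = -1.32868 eV
  n = 17:  E = -13.6057 × 5² / 17² = -1.17696 eV

Checking against the measurement of -1.5 eV (2 sig figs), only n = 15 agrees:
E_15 = -1.51174 eV, which rounds to -1.5 eV ✓

Therefore n = 15.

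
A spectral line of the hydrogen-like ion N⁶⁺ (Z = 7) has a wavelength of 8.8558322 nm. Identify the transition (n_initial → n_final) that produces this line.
n = 5 → n = 2

First, find the photon energy from the wavelength (hc = 1239.84 eV·nm):
E = hc/λ = 1239.84 eV·nm / 8.8558322 nm = 140.00265 eV

The energy levels of N⁶⁺ satisfy E_n = -13.6057 × 7² / n² eV, so an emission n_i → n_f releases
ΔE = 13.6057 × 7² × (1/n_f² − 1/n_i²) eV.

Setting ΔE equal to the photon energy:
1/n_f² − 1/n_i² = 140.00265 / (13.6057 × 7²) = 0.21000000

Since 1/n_i² must be positive, we need 1/n_f² > 0.21000000, i.e. n_f ≤ 2. For each allowed n_f, solve n_i = (1/n_f² − 0.21000000)^(−1/2) and check whether it is a whole number:
  n_f = 1: 1/n_i² = 1.00000000 − 0.21000000 = 0.79000000 → n_i = 1.125  (not an integer) ✗
  n_f = 2: 1/n_i² = 0.25000000 − 0.21000000 = 0.04000000 → n_i = 5.000  → integer, n_i = 5 ✓

Only n_f = 2 gives an integer upper level, n_i = 5.

The transition is from n = 5 to n = 2 (emission).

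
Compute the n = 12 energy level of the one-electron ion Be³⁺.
-1.512 eV

For hydrogen-like ions, the energy levels scale with Z²:
E_n = -13.6057 Z² / n² eV

For Be³⁺ (Z = 4) at n = 12:
E_12 = -13.6057 × 4² / 12²
E_12 = -13.6057 × 16 / 144
E_12 = -217.6912 / 144
E_12 = -1.512 eV

The energy is 16 times more negative than hydrogen at the same n due to the stronger nuclear charge.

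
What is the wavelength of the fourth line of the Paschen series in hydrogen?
1004.66981 nm

The lines of a series are numbered from the longest wavelength (smallest ΔE) outward; the fourth line is the transition from n = n_f + 4 to n_f.
The Paschen series has all transitions ending at n_f = 3.

For H, the fourth line (δ-line) is the jump from n = 7 to n = 3:
E_7 = -13.6057 / 7² = -0.2776673469 eV
E_3 = -13.6057 / 3² = -1.5117444444 eV
ΔE = E_7 - E_3 = 1.2340770975 eV

λ = hc/E = 1239.84 eV·nm / 1.2340770975 eV
λ = 1004.66981 nm

This is the δ-line of the Paschen series in H.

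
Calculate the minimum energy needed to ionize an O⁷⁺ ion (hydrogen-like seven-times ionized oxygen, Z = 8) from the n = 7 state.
17.770710 eV

The ionization energy is the energy needed to remove the electron completely (n → ∞).

For a hydrogen-like ion with Z = 8, E_n = -13.6057 Z² / n² eV.

At n = 7: E_7 = -13.6057 × 8² / 7² = -17.770710204 eV
At n = ∞: E_∞ = 0 eV

Ionization energy = E_∞ - E_7 = 0 - (-17.770710204) = 17.770710204 eV
Ionization energy ≈ 17.770710 eV

This is also called the binding energy of the electron in state n = 7.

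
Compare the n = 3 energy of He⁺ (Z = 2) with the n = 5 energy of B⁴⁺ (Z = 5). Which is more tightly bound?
B⁴⁺ at n = 5 (E = -13.606 eV)

Using E_n = -13.6057 Z² / n² eV:

He⁺ (Z = 2) at n = 3:
E = -13.6057 × 2² / 3² = -13.6057 × 4 / 9 = -6.046978 eV

B⁴⁺ (Z = 5) at n = 5:
E = -13.6057 × 5² / 5² = -13.6057 × 25 / 25 = -13.605700 eV

Since -13.605700 eV < -6.046978 eV,
B⁴⁺ at n = 5 is more tightly bound (requires more energy to ionize).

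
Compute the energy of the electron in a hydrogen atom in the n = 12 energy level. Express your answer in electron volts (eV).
-0.09 eV

The energy levels of a hydrogen-like atom are given by:
E_n = -13.6057 eV / n²

For n = 12:
E_12 = -13.6057 eV / 12²
E_12 = -13.6057 eV / 144
E_12 = -0.09 eV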